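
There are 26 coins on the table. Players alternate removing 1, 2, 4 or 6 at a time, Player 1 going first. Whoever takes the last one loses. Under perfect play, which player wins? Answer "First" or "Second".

First

Compute winning (W) and losing (L) positions by backward induction:
i:   0  1  2  3  4  5  6  7  8  9 10 11 12 13 14 15 16 17 18 19 20 21 22 23 24 25 26
     W  L  W  W  L  W  W  W  W  L  W  W  L  W  W  W  W  L  W  W  L  W  W  W  W  L  W
Position 26 is W, so the first player wins.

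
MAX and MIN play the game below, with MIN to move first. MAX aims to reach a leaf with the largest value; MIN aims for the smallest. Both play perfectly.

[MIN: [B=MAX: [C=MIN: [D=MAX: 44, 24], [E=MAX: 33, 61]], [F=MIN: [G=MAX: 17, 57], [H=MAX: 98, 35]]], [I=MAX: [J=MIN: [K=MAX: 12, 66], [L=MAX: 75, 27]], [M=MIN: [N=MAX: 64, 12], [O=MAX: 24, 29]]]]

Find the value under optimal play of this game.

57

D (MAX): max(44, 24) = 44
E (MAX): max(33, 61) = 61
C (MIN): min(44, 61) = 44
G (MAX): max(17, 57) = 57
H (MAX): max(98, 35) = 98
F (MIN): min(57, 98) = 57
B (MAX): max(44, 57) = 57
K (MAX): max(12, 66) = 66
L (MAX): max(75, 27) = 75
J (MIN): min(66, 75) = 66
N (MAX): max(64, 12) = 64
O (MAX): max(24, 29) = 29
M (MIN): min(64, 29) = 29
I (MAX): max(66, 29) = 66
Root (MIN): min(57, 66) = 57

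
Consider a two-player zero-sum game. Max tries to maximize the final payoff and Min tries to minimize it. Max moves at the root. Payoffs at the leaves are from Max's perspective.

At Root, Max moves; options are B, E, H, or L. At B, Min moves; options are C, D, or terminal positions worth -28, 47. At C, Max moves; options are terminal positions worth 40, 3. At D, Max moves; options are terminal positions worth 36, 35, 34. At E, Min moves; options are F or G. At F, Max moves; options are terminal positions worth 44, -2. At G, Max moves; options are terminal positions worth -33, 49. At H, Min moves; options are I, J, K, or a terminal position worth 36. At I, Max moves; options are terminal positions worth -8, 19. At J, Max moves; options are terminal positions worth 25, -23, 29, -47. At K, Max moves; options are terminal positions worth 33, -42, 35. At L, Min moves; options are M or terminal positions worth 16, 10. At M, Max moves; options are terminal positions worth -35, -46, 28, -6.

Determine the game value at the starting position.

C (Max): max(40, 3) = 40
D (Max): max(36, 35, 34) = 36
B (Min): min(40, 36, -28, 47) = -28
F (Max): max(44, -2) = 44
G (Max): max(-33, 49) = 49
E (Min): min(44, 49) = 44
I (Max): max(-8, 19) = 19
J (Max): max(25, -23, 29, -47) = 29
K (Max): max(33, -42, 35) = 35
H (Min): min(19, 29, 35, 36) = 19
M (Max): max(-35, -46, 28, -6) = 28
L (Min): min(28, 16, 10) = 10
Root (Max): max(-28, 44, 19, 10) = 44

44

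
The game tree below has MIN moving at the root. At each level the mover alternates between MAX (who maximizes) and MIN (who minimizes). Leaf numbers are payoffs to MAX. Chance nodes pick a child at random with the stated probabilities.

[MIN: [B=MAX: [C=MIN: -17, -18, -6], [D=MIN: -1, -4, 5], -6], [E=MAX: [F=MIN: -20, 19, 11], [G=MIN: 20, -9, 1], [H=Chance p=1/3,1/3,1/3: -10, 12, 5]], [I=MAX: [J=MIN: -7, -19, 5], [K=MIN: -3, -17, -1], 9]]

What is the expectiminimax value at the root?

-4

C (MIN): min(-17, -18, -6) = -18
D (MIN): min(-1, -4, 5) = -4
B (MAX): max(-18, -4, -6) = -4
F (MIN): min(-20, 19, 11) = -20
G (MIN): min(20, -9, 1) = -9
H (Chance): 1/3·-10 + 1/3·12 + 1/3·5 = 2.33
E (MAX): max(-20, -9, 2.33) = 2.33
J (MIN): min(-7, -19, 5) = -19
K (MIN): min(-3, -17, -1) = -17
I (MAX): max(-19, -17, 9) = 9
Root (MIN): min(-4, 2.33, 9) = -4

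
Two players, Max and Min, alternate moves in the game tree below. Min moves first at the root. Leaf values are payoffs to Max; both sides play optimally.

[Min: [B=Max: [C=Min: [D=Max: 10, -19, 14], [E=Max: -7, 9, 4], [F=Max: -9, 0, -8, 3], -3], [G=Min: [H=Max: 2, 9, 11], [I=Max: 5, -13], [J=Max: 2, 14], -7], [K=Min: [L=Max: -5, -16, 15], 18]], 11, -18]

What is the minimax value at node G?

H: max(2, 9, 11) = 11
I: max(5, -13) = 5
J: max(2, 14) = 14
G: min(11, 5, 14, -7) = -7

-7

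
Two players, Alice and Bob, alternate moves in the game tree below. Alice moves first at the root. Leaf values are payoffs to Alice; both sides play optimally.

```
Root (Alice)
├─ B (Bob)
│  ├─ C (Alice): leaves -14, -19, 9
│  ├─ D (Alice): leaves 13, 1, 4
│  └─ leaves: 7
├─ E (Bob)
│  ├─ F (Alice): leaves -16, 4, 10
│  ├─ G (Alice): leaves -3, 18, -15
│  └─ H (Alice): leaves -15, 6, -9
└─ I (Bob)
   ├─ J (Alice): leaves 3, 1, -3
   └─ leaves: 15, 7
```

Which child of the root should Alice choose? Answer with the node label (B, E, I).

C (Alice): max(-14, -19, 9) = 9
D (Alice): max(13, 1, 4) = 13
B (Bob): min(9, 13, 7) = 7
F (Alice): max(-16, 4, 10) = 10
G (Alice): max(-3, 18, -15) = 18
H (Alice): max(-15, 6, -9) = 6
E (Bob): min(10, 18, 6) = 6
J (Alice): max(3, 1, -3) = 3
I (Bob): min(3, 15, 7) = 3
Root (Alice): max(7, 6, 3) = 7
Alice picks the child with the highest value: B (value 7).

B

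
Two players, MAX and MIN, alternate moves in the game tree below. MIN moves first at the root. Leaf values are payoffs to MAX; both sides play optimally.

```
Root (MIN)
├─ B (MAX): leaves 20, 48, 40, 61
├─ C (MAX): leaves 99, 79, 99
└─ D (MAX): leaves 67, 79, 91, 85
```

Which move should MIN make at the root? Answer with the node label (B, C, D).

B

B (MAX): max(20, 48, 40, 61) = 61
C (MAX): max(99, 79, 99) = 99
D (MAX): max(67, 79, 91, 85) = 91
Root (MIN): min(61, 99, 91) = 61
MIN picks the child with the lowest value: B (value 61).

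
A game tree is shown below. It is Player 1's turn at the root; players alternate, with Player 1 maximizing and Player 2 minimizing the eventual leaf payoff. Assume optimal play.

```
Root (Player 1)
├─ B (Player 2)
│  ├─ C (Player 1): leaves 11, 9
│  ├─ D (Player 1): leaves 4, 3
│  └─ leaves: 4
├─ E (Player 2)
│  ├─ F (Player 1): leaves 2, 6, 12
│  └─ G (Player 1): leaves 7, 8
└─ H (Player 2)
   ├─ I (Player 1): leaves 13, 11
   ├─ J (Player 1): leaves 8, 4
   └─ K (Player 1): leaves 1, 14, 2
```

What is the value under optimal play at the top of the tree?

C (Player 1): max(11, 9) = 11
D (Player 1): max(4, 3) = 4
B (Player 2): min(11, 4, 4) = 4
F (Player 1): max(2, 6, 12) = 12
G (Player 1): max(7, 8) = 8
E (Player 2): min(12, 8) = 8
I (Player 1): max(13, 11) = 13
J (Player 1): max(8, 4) = 8
K (Player 1): max(1, 14, 2) = 14
H (Player 2): min(13, 8, 14) = 8
Root (Player 1): max(4, 8, 8) = 8

8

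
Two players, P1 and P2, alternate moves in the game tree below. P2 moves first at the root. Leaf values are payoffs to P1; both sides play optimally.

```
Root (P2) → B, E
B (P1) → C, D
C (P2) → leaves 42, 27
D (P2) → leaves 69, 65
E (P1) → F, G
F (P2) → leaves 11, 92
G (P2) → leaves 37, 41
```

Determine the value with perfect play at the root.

37

C (P2): min(42, 27) = 27
D (P2): min(69, 65) = 65
B (P1): max(27, 65) = 65
F (P2): min(11, 92) = 11
G (P2): min(37, 41) = 37
E (P1): max(11, 37) = 37
Root (P2): min(65, 37) = 37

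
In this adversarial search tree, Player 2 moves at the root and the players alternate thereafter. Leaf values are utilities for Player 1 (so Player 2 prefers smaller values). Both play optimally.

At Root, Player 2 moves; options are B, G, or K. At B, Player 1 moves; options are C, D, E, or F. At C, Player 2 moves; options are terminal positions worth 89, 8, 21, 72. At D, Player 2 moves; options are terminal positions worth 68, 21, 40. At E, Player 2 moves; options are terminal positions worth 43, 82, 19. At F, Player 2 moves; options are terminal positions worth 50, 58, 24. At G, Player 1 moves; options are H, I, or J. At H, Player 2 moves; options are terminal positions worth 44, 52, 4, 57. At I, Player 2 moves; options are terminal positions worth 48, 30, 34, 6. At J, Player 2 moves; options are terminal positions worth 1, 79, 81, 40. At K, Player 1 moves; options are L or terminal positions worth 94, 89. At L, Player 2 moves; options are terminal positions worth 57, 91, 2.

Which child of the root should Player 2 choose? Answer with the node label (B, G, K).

C (Player 2): min(89, 8, 21, 72) = 8
D (Player 2): min(68, 21, 40) = 21
E (Player 2): min(43, 82, 19) = 19
F (Player 2): min(50, 58, 24) = 24
B (Player 1): max(8, 21, 19, 24) = 24
H (Player 2): min(44, 52, 4, 57) = 4
I (Player 2): min(48, 30, 34, 6) = 6
J (Player 2): min(1, 79, 81, 40) = 1
G (Player 1): max(4, 6, 1) = 6
L (Player 2): min(57, 91, 2) = 2
K (Player 1): max(2, 94, 89) = 94
Root (Player 2): min(24, 6, 94) = 6
Player 2 picks the child with the lowest value: G (value 6).

G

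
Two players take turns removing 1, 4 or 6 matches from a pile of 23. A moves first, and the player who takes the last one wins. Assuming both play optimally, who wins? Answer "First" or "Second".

First

Mark each pile size as W (mover wins) or L (mover loses):
i:   0  1  2  3  4  5  6  7  8  9 10 11 12 13 14 15 16 17 18 19 20 21 22 23
     L  W  L  W  W  L  W  L  W  W  L  W  L  W  W  L  W  L  W  W  L  W  L  W
Position 23 is W, so the first player wins.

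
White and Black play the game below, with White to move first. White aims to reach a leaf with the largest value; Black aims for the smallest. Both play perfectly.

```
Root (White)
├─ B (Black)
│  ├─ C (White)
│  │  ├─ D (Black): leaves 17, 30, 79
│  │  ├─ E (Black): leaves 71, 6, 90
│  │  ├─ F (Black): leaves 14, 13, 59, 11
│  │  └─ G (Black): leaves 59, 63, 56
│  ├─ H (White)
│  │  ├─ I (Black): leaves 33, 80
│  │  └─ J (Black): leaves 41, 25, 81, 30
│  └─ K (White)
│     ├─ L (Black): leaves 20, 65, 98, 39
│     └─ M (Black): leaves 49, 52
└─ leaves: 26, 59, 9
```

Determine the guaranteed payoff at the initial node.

59

D (Black): min(17, 30, 79) = 17
E (Black): min(71, 6, 90) = 6
F (Black): min(14, 13, 59, 11) = 11
G (Black): min(59, 63, 56) = 56
C (White): max(17, 6, 11, 56) = 56
I (Black): min(33, 80) = 33
J (Black): min(41, 25, 81, 30) = 25
H (White): max(33, 25) = 33
L (Black): min(20, 65, 98, 39) = 20
M (Black): min(49, 52) = 49
K (White): max(20, 49) = 49
B (Black): min(56, 33, 49) = 33
Root (White): max(33, 26, 59, 9) = 59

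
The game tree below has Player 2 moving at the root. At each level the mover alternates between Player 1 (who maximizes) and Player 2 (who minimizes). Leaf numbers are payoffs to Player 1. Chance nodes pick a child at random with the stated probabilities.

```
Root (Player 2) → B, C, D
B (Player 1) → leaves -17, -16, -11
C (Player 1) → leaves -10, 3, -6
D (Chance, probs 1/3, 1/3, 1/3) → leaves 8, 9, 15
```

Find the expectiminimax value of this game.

B (Player 1): max(-17, -16, -11) = -11
C (Player 1): max(-10, 3, -6) = 3
D (Chance): 1/3·8 + 1/3·9 + 1/3·15 = 10.67
Root (Player 2): min(-11, 3, 10.67) = -11

-11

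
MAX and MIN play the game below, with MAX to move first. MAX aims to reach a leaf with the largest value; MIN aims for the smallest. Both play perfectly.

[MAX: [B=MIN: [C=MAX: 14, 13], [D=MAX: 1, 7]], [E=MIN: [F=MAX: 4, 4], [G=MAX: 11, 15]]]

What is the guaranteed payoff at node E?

F: max(4, 4) = 4
G: max(11, 15) = 15
E: min(4, 15) = 4

4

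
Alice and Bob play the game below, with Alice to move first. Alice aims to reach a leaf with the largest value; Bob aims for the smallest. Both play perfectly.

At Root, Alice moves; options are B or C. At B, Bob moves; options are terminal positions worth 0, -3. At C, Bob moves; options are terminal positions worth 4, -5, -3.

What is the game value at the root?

B (Bob): min(0, -3) = -3
C (Bob): min(4, -5, -3) = -5
Root (Alice): max(-3, -5) = -3

-3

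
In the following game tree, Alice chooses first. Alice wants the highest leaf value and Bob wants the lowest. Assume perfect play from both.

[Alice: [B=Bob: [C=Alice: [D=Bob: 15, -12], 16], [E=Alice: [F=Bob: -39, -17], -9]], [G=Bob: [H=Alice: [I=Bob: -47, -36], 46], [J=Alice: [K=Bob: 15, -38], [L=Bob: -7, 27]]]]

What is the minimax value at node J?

K: min(15, -38) = -38
L: min(-7, 27) = -7
J: max(-38, -7) = -7

-7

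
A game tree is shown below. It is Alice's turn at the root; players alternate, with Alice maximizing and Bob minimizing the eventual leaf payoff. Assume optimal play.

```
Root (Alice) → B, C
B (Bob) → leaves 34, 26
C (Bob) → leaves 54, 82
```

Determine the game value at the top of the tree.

B (Bob): min(34, 26) = 26
C (Bob): min(54, 82) = 54
Root (Alice): max(26, 54) = 54

54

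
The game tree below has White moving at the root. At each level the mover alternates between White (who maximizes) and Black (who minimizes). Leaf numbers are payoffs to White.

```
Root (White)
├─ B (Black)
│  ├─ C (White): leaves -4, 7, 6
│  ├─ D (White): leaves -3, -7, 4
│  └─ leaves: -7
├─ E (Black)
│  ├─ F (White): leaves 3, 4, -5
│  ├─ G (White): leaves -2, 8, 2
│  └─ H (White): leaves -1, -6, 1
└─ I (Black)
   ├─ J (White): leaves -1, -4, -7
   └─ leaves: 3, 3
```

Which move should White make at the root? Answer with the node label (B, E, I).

C (White): max(-4, 7, 6) = 7
D (White): max(-3, -7, 4) = 4
B (Black): min(7, 4, -7) = -7
F (White): max(3, 4, -5) = 4
G (White): max(-2, 8, 2) = 8
H (White): max(-1, -6, 1) = 1
E (Black): min(4, 8, 1) = 1
J (White): max(-1, -4, -7) = -1
I (Black): min(-1, 3, 3) = -1
Root (White): max(-7, 1, -1) = 1
White picks the child with the highest value: E (value 1).

E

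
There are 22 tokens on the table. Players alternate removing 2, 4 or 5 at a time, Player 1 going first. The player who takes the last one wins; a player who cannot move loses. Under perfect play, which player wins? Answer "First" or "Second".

Mark each pile size as W (mover wins) or L (mover loses):
i:   0  1  2  3  4  5  6  7  8  9 10 11 12 13 14 15 16 17 18 19 20 21 22
     L  L  W  W  W  W  W  L  L  W  W  W  W  W  L  L  W  W  W  W  W  L  L
Position 22 is L, so the second player wins.

Second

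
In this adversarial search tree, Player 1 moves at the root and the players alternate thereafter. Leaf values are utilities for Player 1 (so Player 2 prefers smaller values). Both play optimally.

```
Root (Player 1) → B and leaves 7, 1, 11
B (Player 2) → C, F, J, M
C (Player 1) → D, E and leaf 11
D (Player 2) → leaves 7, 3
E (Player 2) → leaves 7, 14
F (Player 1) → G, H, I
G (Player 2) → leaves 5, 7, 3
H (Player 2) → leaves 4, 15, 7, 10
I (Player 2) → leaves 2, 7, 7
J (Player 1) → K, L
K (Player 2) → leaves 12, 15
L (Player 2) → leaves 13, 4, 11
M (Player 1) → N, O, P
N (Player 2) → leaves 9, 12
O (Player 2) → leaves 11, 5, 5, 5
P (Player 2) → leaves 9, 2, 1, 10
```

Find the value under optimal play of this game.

11

D (Player 2): min(7, 3) = 3
E (Player 2): min(7, 14) = 7
C (Player 1): max(3, 7, 11) = 11
G (Player 2): min(5, 7, 3) = 3
H (Player 2): min(4, 15, 7, 10) = 4
I (Player 2): min(2, 7, 7) = 2
F (Player 1): max(3, 4, 2) = 4
K (Player 2): min(12, 15) = 12
L (Player 2): min(13, 4, 11) = 4
J (Player 1): max(12, 4) = 12
N (Player 2): min(9, 12) = 9
O (Player 2): min(11, 5, 5, 5) = 5
P (Player 2): min(9, 2, 1, 10) = 1
M (Player 1): max(9, 5, 1) = 9
B (Player 2): min(11, 4, 12, 9) = 4
Root (Player 1): max(4, 7, 1, 11) = 11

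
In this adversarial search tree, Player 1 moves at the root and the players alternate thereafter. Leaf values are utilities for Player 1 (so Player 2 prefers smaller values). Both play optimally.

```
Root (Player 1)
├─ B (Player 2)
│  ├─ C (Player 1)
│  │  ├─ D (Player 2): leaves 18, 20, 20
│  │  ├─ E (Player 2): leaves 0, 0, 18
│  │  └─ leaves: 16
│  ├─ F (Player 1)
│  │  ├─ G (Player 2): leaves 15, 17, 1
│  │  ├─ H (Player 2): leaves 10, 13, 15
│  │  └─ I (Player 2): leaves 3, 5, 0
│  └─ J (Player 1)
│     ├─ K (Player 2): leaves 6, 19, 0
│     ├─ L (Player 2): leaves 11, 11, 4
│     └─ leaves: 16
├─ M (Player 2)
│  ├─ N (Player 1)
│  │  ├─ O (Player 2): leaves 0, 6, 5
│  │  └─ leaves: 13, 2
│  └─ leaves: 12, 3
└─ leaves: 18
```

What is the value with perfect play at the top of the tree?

18

D (Player 2): min(18, 20, 20) = 18
E (Player 2): min(0, 0, 18) = 0
C (Player 1): max(18, 0, 16) = 18
G (Player 2): min(15, 17, 1) = 1
H (Player 2): min(10, 13, 15) = 10
I (Player 2): min(3, 5, 0) = 0
F (Player 1): max(1, 10, 0) = 10
K (Player 2): min(6, 19, 0) = 0
L (Player 2): min(11, 11, 4) = 4
J (Player 1): max(0, 4, 16) = 16
B (Player 2): min(18, 10, 16) = 10
O (Player 2): min(0, 6, 5) = 0
N (Player 1): max(0, 13, 2) = 13
M (Player 2): min(13, 12, 3) = 3
Root (Player 1): max(10, 3, 18) = 18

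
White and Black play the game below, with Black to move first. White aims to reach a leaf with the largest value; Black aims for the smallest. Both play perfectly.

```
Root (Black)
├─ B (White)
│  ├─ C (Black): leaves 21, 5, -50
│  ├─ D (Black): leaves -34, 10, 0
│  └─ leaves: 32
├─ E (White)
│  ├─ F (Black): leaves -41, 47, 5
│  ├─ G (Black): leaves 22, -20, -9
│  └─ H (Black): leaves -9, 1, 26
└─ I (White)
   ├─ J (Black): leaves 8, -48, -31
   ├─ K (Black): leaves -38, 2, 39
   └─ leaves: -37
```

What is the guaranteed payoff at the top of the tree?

C (Black): min(21, 5, -50) = -50
D (Black): min(-34, 10, 0) = -34
B (White): max(-50, -34, 32) = 32
F (Black): min(-41, 47, 5) = -41
G (Black): min(22, -20, -9) = -20
H (Black): min(-9, 1, 26) = -9
E (White): max(-41, -20, -9) = -9
J (Black): min(8, -48, -31) = -48
K (Black): min(-38, 2, 39) = -38
I (White): max(-48, -38, -37) = -37
Root (Black): min(32, -9, -37) = -37

-37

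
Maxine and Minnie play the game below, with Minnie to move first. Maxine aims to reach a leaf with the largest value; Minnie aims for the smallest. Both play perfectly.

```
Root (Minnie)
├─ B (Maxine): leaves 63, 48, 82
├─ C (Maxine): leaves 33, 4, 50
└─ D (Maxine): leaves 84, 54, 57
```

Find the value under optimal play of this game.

50

B (Maxine): max(63, 48, 82) = 82
C (Maxine): max(33, 4, 50) = 50
D (Maxine): max(84, 54, 57) = 84
Root (Minnie): min(82, 50, 84) = 50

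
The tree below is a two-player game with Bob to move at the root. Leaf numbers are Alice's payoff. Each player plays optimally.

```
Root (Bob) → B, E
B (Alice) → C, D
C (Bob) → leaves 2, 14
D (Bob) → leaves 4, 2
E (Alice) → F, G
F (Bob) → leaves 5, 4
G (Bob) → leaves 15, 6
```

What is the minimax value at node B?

2

C: min(2, 14) = 2
D: min(4, 2) = 2
B: max(2, 2) = 2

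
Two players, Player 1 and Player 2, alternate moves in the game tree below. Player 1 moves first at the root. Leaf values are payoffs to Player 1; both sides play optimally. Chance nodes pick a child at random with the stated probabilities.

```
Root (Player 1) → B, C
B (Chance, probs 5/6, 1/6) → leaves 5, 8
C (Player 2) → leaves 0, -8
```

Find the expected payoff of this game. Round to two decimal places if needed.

5.5

B (Chance): 5/6·5 + 1/6·8 = 5.5
C (Player 2): min(0, -8) = -8
Root (Player 1): max(5.5, -8) = 5.5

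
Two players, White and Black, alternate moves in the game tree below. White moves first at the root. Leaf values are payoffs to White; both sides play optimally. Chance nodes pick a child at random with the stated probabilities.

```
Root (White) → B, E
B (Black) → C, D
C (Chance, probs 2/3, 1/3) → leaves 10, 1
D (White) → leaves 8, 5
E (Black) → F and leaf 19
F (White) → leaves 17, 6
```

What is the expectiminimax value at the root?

C (Chance): 2/3·10 + 1/3·1 = 7
D (White): max(8, 5) = 8
B (Black): min(7, 8) = 7
F (White): max(17, 6) = 17
E (Black): min(17, 19) = 17
Root (White): max(7, 17) = 17

17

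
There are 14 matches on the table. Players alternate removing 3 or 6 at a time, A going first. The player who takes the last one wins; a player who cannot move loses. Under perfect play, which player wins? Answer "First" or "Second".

First

W/L table (W = player to move can force a win):
i:   0  1  2  3  4  5  6  7  8  9 10 11 12 13 14
     L  L  L  W  W  W  W  W  W  L  L  L  W  W  W
Position 14 is W, so the first player wins.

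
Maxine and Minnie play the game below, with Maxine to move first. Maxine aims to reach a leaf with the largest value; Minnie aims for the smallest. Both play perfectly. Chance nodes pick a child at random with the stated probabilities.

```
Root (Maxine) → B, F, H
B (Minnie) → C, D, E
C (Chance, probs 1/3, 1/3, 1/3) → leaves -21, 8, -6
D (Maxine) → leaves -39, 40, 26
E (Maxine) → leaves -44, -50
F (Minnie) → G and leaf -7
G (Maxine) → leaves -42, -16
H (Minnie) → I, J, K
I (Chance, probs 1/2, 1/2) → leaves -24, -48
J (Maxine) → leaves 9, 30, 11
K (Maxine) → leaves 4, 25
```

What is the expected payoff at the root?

C (Chance): 1/3·-21 + 1/3·8 + 1/3·-6 = -6.33
D (Maxine): max(-39, 40, 26) = 40
E (Maxine): max(-44, -50) = -44
B (Minnie): min(-6.33, 40, -44) = -44
G (Maxine): max(-42, -16) = -16
F (Minnie): min(-16, -7) = -16
I (Chance): 1/2·-24 + 1/2·-48 = -36
J (Maxine): max(9, 30, 11) = 30
K (Maxine): max(4, 25) = 25
H (Minnie): min(-36, 30, 25) = -36
Root (Maxine): max(-44, -16, -36) = -16

-16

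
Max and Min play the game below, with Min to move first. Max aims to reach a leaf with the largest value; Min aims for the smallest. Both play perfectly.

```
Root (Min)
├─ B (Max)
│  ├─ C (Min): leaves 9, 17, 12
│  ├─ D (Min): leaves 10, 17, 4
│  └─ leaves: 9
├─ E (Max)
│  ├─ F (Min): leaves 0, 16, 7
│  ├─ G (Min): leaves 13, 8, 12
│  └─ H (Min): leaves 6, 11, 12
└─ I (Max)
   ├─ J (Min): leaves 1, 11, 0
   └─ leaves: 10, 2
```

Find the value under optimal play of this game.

C (Min): min(9, 17, 12) = 9
D (Min): min(10, 17, 4) = 4
B (Max): max(9, 4, 9) = 9
F (Min): min(0, 16, 7) = 0
G (Min): min(13, 8, 12) = 8
H (Min): min(6, 11, 12) = 6
E (Max): max(0, 8, 6) = 8
J (Min): min(1, 11, 0) = 0
I (Max): max(0, 10, 2) = 10
Root (Min): min(9, 8, 10) = 8

8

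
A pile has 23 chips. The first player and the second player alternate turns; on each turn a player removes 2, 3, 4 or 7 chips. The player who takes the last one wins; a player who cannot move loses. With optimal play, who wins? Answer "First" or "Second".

Compute winning (W) and losing (L) positions by backward induction:
i:   0  1  2  3  4  5  6  7  8  9 10 11 12 13 14 15 16 17 18 19 20 21 22 23
     L  L  W  W  W  W  L  W  W  W  W  L  L  W  W  W  W  L  W  W  W  W  L  L
Position 23 is L, so the second player wins.

Second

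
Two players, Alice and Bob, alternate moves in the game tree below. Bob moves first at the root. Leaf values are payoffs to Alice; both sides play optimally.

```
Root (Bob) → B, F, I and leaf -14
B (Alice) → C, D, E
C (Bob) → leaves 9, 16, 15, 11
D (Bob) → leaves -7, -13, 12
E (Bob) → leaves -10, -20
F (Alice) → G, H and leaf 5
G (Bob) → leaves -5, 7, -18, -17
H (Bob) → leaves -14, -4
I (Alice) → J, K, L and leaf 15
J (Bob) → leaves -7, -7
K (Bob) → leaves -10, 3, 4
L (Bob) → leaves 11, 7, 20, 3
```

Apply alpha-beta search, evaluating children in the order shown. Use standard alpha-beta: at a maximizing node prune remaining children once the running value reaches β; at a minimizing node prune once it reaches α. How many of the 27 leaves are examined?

22

C [α=-∞,β=+∞]: v=9
D [α=9,β=+∞]: v=-7 after child 1 ≤ α → α-cutoff, skip 2
E [α=9,β=+∞]: v=-10 after child 1 ≤ α → α-cutoff, skip 1
B [α=-∞,β=+∞]: v=9
G [α=-∞,β=9]: v=-18
H [α=-18,β=9]: v=-14
F [α=-∞,β=9]: v=5
J [α=-∞,β=5]: v=-7
K [α=-7,β=5]: v=-10 after child 1 ≤ α → α-cutoff, skip 2
L [α=-7,β=5]: v=3
I [α=-∞,β=5]: v=15
Root [α=-∞,β=+∞]: v=-14
Leaves evaluated: 22 of 27.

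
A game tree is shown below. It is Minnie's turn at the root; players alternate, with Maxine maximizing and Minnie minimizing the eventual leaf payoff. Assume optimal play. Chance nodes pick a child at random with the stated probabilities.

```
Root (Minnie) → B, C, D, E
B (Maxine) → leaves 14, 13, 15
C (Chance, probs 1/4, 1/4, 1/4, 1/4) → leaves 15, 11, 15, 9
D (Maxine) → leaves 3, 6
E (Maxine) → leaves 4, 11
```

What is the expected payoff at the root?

B (Maxine): max(14, 13, 15) = 15
C (Chance): 1/4·15 + 1/4·11 + 1/4·15 + 1/4·9 = 12.5
D (Maxine): max(3, 6) = 6
E (Maxine): max(4, 11) = 11
Root (Minnie): min(15, 12.5, 6, 11) = 6

6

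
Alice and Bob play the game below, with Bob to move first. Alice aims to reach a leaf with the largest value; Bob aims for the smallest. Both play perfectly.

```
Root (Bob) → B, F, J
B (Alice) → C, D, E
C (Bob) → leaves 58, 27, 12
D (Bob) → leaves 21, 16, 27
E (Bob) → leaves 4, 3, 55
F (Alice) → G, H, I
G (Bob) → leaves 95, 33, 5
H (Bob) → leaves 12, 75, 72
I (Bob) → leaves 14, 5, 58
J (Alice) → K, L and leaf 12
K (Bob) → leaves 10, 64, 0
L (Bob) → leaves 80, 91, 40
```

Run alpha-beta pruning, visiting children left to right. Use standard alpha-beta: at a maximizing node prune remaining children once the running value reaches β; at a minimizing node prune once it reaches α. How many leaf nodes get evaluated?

C [α=-∞,β=+∞]: v=12
D [α=12,β=+∞]: v=16
E [α=16,β=+∞]: v=4 after child 1 ≤ α → α-cutoff, skip 2
B [α=-∞,β=+∞]: v=16
G [α=-∞,β=16]: v=5
H [α=5,β=16]: v=12
I [α=12,β=16]: v=5 after child 2 ≤ α → α-cutoff, skip 1
F [α=-∞,β=16]: v=12
K [α=-∞,β=12]: v=0
L [α=0,β=12]: v=40
J [α=-∞,β=12]: v=40 after child 2 ≥ β → β-cutoff, skip 1
Root [α=-∞,β=+∞]: v=12
Leaves evaluated: 21 of 25.

21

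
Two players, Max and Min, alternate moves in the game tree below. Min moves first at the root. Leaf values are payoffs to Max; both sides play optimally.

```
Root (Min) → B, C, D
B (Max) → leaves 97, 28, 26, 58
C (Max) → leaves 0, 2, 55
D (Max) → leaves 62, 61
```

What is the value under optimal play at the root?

B (Max): max(97, 28, 26, 58) = 97
C (Max): max(0, 2, 55) = 55
D (Max): max(62, 61) = 62
Root (Min): min(97, 55, 62) = 55

55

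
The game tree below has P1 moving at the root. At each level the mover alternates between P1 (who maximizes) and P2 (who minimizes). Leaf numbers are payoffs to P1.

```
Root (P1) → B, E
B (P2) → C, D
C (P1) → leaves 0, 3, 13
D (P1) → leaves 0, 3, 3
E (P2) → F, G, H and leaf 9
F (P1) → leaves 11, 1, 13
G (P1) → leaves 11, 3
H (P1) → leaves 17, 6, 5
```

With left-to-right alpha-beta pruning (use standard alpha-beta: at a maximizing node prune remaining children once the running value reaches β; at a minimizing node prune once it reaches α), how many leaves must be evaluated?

13

C [α=-∞,β=+∞]: v=13
D [α=-∞,β=13]: v=3
B [α=-∞,β=+∞]: v=3
F [α=3,β=+∞]: v=13
G [α=3,β=13]: v=11
H [α=3,β=11]: v=17 after child 1 ≥ β → β-cutoff, skip 2
E [α=3,β=+∞]: v=9
Root [α=-∞,β=+∞]: v=9
Leaves evaluated: 13 of 15.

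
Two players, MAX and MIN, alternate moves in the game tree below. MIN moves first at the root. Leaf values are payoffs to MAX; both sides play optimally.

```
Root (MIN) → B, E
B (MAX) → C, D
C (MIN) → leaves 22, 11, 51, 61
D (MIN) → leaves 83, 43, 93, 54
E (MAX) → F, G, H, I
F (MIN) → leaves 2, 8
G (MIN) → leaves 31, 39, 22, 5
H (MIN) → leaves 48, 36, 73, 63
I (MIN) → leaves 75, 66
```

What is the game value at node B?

43

C: min(22, 11, 51, 61) = 11
D: min(83, 43, 93, 54) = 43
B: max(11, 43) = 43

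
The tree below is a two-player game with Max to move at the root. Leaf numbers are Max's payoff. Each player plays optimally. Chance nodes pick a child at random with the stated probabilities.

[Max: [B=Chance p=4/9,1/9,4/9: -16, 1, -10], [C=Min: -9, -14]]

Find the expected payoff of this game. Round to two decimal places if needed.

B (Chance): 4/9·-16 + 1/9·1 + 4/9·-10 = -11.44
C (Min): min(-9, -14) = -14
Root (Max): max(-11.44, -14) = -11.44

-11.44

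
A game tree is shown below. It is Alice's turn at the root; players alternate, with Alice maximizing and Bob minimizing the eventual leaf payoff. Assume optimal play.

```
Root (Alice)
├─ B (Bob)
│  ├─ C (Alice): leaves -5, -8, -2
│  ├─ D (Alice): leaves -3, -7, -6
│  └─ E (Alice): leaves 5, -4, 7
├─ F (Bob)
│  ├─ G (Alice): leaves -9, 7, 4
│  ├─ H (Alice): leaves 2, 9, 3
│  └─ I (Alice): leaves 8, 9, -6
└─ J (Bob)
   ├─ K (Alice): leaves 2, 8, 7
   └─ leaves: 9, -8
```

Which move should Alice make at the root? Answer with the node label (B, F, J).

C (Alice): max(-5, -8, -2) = -2
D (Alice): max(-3, -7, -6) = -3
E (Alice): max(5, -4, 7) = 7
B (Bob): min(-2, -3, 7) = -3
G (Alice): max(-9, 7, 4) = 7
H (Alice): max(2, 9, 3) = 9
I (Alice): max(8, 9, -6) = 9
F (Bob): min(7, 9, 9) = 7
K (Alice): max(2, 8, 7) = 8
J (Bob): min(8, 9, -8) = -8
Root (Alice): max(-3, 7, -8) = 7
Alice picks the child with the highest value: F (value 7).

F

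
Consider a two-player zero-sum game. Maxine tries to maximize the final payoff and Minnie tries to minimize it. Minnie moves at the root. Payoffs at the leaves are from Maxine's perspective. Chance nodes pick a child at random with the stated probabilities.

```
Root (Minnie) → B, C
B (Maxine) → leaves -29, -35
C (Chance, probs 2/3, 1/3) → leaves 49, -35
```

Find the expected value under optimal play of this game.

-29

B (Maxine): max(-29, -35) = -29
C (Chance): 2/3·49 + 1/3·-35 = 21
Root (Minnie): min(-29, 21) = -29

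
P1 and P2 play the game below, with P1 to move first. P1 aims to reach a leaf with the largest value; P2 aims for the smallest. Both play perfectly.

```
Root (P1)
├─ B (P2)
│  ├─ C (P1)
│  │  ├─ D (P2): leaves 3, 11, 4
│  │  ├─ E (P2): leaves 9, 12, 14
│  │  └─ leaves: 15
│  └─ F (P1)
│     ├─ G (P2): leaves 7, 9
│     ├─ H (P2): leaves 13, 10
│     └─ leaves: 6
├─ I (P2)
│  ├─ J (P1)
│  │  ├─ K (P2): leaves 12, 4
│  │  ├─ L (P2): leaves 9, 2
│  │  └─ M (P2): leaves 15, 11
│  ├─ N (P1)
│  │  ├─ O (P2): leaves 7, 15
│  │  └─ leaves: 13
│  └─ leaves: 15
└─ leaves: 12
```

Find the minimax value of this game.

12

D (P2): min(3, 11, 4) = 3
E (P2): min(9, 12, 14) = 9
C (P1): max(3, 9, 15) = 15
G (P2): min(7, 9) = 7
H (P2): min(13, 10) = 10
F (P1): max(7, 10, 6) = 10
B (P2): min(15, 10) = 10
K (P2): min(12, 4) = 4
L (P2): min(9, 2) = 2
M (P2): min(15, 11) = 11
J (P1): max(4, 2, 11) = 11
O (P2): min(7, 15) = 7
N (P1): max(7, 13) = 13
I (P2): min(11, 13, 15) = 11
Root (P1): max(10, 11, 12) = 12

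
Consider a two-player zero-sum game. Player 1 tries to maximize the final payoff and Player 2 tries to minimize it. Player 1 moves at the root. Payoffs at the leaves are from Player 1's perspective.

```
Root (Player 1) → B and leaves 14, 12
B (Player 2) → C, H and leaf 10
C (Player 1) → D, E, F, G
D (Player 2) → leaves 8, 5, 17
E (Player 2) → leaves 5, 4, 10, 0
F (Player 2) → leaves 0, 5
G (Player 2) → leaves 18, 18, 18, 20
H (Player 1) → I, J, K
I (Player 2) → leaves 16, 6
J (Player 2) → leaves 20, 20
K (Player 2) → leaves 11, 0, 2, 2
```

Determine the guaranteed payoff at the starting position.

14

D (Player 2): min(8, 5, 17) = 5
E (Player 2): min(5, 4, 10, 0) = 0
F (Player 2): min(0, 5) = 0
G (Player 2): min(18, 18, 18, 20) = 18
C (Player 1): max(5, 0, 0, 18) = 18
I (Player 2): min(16, 6) = 6
J (Player 2): min(20, 20) = 20
K (Player 2): min(11, 0, 2, 2) = 0
H (Player 1): max(6, 20, 0) = 20
B (Player 2): min(18, 20, 10) = 10
Root (Player 1): max(10, 14, 12) = 14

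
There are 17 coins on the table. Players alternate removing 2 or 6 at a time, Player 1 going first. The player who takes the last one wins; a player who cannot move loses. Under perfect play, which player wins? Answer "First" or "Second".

Second

Positions where the player to move wins (W) vs loses (L):
i:   0  1  2  3  4  5  6  7  8  9 10 11 12 13 14 15 16 17
     L  L  W  W  L  L  W  W  L  L  W  W  L  L  W  W  L  L
Position 17 is L, so the second player wins.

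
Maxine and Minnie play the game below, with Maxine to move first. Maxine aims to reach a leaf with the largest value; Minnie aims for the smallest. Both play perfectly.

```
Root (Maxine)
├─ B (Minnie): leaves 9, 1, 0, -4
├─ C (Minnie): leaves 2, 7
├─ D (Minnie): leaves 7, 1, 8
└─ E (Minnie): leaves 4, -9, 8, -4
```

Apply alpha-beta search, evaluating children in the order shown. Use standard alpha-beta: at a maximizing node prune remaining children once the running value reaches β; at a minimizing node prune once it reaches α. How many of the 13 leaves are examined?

B [α=-∞,β=+∞]: v=-4
C [α=-4,β=+∞]: v=2
D [α=2,β=+∞]: v=1 after child 2 ≤ α → α-cutoff, skip 1
E [α=2,β=+∞]: v=-9 after child 2 ≤ α → α-cutoff, skip 2
Root [α=-∞,β=+∞]: v=2
Leaves evaluated: 10 of 13.

10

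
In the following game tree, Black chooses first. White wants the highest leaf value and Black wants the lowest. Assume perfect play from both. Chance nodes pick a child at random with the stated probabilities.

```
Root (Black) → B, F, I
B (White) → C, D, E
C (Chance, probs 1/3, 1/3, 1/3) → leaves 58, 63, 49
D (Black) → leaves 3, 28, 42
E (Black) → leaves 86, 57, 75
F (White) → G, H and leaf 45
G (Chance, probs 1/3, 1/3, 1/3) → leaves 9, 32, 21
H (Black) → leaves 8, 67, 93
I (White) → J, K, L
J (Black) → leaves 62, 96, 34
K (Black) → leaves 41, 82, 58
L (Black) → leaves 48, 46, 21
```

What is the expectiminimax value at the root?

C (Chance): 1/3·58 + 1/3·63 + 1/3·49 = 56.67
D (Black): min(3, 28, 42) = 3
E (Black): min(86, 57, 75) = 57
B (White): max(56.67, 3, 57) = 57
G (Chance): 1/3·9 + 1/3·32 + 1/3·21 = 20.67
H (Black): min(8, 67, 93) = 8
F (White): max(20.67, 8, 45) = 45
J (Black): min(62, 96, 34) = 34
K (Black): min(41, 82, 58) = 41
L (Black): min(48, 46, 21) = 21
I (White): max(34, 41, 21) = 41
Root (Black): min(57, 45, 41) = 41

41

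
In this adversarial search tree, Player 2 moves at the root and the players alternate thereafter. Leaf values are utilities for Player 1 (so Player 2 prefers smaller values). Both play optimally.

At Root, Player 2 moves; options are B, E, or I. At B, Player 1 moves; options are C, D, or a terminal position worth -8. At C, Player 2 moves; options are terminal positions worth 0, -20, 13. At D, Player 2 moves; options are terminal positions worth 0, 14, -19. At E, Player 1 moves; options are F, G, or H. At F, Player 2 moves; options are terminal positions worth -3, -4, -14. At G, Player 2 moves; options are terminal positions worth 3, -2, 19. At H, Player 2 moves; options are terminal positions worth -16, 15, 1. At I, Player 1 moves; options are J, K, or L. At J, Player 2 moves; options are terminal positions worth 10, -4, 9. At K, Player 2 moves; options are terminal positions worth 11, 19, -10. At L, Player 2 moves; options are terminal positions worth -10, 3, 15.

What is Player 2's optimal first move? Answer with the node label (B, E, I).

B

C (Player 2): min(0, -20, 13) = -20
D (Player 2): min(0, 14, -19) = -19
B (Player 1): max(-20, -19, -8) = -8
F (Player 2): min(-3, -4, -14) = -14
G (Player 2): min(3, -2, 19) = -2
H (Player 2): min(-16, 15, 1) = -16
E (Player 1): max(-14, -2, -16) = -2
J (Player 2): min(10, -4, 9) = -4
K (Player 2): min(11, 19, -10) = -10
L (Player 2): min(-10, 3, 15) = -10
I (Player 1): max(-4, -10, -10) = -4
Root (Player 2): min(-8, -2, -4) = -8
Player 2 picks the child with the lowest value: B (value -8).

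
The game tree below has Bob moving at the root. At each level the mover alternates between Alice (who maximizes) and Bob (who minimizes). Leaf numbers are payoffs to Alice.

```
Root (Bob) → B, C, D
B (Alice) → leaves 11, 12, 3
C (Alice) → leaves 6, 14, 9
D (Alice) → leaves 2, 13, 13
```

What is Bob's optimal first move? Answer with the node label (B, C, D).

B (Alice): max(11, 12, 3) = 12
C (Alice): max(6, 14, 9) = 14
D (Alice): max(2, 13, 13) = 13
Root (Bob): min(12, 14, 13) = 12
Bob picks the child with the lowest value: B (value 12).

B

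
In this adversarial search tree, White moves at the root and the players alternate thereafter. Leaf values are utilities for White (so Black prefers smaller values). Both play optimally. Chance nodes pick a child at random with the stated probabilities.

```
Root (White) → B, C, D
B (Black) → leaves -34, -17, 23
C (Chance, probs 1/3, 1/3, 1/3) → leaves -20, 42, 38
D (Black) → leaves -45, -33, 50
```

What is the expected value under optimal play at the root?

B (Black): min(-34, -17, 23) = -34
C (Chance): 1/3·-20 + 1/3·42 + 1/3·38 = 20
D (Black): min(-45, -33, 50) = -45
Root (White): max(-34, 20, -45) = 20

20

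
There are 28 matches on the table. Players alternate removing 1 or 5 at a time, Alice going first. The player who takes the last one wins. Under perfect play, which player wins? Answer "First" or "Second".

i:   0  1  2  3  4  5  6  7  8  9 10 11 12 13 14 15 16 17 18 19 20 21 22 23 24 25 26 27 28
     L  W  L  W  L  W  L  W  L  W  L  W  L  W  L  W  L  W  L  W  L  W  L  W  L  W  L  W  L
Position 28 is L, so the second player wins.

Second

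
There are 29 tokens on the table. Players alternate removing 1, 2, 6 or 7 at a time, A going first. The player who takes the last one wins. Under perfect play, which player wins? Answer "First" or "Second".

First

Mark each pile size as W (mover wins) or L (mover loses):
i:   0  1  2  3  4  5  6  7  8  9 10 11 12 13 14 15 16 17 18 19 20 21 22 23 24 25 26 27 28 29
     L  W  W  L  W  W  W  W  L  W  W  L  W  W  W  W  L  W  W  L  W  W  W  W  L  W  W  L  W  W
Position 29 is W, so the first player wins.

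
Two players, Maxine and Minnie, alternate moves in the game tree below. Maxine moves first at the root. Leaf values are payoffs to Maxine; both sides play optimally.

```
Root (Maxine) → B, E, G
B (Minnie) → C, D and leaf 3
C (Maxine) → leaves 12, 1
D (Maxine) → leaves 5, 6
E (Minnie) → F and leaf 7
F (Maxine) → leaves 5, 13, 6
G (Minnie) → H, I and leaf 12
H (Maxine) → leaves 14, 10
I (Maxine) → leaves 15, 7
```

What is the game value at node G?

12

H: max(14, 10) = 14
I: max(15, 7) = 15
G: min(14, 15, 12) = 12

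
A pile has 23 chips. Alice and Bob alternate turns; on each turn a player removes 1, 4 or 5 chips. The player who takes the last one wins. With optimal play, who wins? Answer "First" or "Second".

Mark each pile size as W (mover wins) or L (mover loses):
i:   0  1  2  3  4  5  6  7  8  9 10 11 12 13 14 15 16 17 18 19 20 21 22 23
     L  W  L  W  W  W  W  W  L  W  L  W  W  W  W  W  L  W  L  W  W  W  W  W
Position 23 is W, so the first player wins.

First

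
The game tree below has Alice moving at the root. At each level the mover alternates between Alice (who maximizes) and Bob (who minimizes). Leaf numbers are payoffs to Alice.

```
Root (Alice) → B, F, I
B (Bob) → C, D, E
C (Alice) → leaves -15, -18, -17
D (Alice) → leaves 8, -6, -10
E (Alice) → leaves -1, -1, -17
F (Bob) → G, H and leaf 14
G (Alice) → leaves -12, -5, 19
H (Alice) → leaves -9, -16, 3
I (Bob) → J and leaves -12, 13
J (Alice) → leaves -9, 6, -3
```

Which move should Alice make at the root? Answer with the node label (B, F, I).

C (Alice): max(-15, -18, -17) = -15
D (Alice): max(8, -6, -10) = 8
E (Alice): max(-1, -1, -17) = -1
B (Bob): min(-15, 8, -1) = -15
G (Alice): max(-12, -5, 19) = 19
H (Alice): max(-9, -16, 3) = 3
F (Bob): min(19, 3, 14) = 3
J (Alice): max(-9, 6, -3) = 6
I (Bob): min(6, -12, 13) = -12
Root (Alice): max(-15, 3, -12) = 3
Alice picks the child with the highest value: F (value 3).

F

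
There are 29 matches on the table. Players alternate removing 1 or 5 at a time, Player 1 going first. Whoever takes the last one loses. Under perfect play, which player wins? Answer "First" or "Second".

Second

W/L table (W = player to move can force a win):
i:   0  1  2  3  4  5  6  7  8  9 10 11 12 13 14 15 16 17 18 19 20 21 22 23 24 25 26 27 28 29
     W  L  W  L  W  L  W  L  W  L  W  L  W  L  W  L  W  L  W  L  W  L  W  L  W  L  W  L  W  L
Position 29 is L, so the second player wins.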